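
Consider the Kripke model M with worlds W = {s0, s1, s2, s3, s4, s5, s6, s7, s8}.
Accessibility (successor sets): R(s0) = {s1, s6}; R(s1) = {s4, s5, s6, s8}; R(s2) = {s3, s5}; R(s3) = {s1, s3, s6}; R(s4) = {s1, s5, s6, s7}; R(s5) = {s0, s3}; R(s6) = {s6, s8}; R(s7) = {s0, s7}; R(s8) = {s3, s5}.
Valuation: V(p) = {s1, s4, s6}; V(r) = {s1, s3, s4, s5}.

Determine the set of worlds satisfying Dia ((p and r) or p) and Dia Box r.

s1, s6

Let φ = Dia ((p and r) or p) and Dia Box r. Evaluate φ at each world:
  s0 (successors {s1, s6}): φ is false.
  s1 (successors {s4, s5, s6, s8}): φ is true.
  s2 (successors {s3, s5}): φ is false.
  s3 (successors {s1, s3, s6}): φ is false.
  s4 (successors {s1, s5, s6, s7}): φ is false.
  s5 (successors {s0, s3}): φ is false.
  s6 (successors {s6, s8}): φ is true.
  s7 (successors {s0, s7}): φ is false.
  s8 (successors {s3, s5}): φ is false.
For instance, at s7:
  At s7: Dia ((p and r) or p) is false, Dia Box r is false, so Dia ((p and r) or p) and Dia Box r is false.
    At s7: Dia ((p and r) or p) requires (p and r) or p at some successor in {s0, s7}.
      At s0: (p and r) or p is false.
      At s7: (p and r) or p is false.
    So Dia ((p and r) or p) is false at s7.
    At s7: Dia Box r requires Box r at some successor in {s0, s7}.
      At s0: Box r is false.
      At s7: Box r is false.
    So Dia Box r is false at s7.
Satisfying worlds: {s1, s6}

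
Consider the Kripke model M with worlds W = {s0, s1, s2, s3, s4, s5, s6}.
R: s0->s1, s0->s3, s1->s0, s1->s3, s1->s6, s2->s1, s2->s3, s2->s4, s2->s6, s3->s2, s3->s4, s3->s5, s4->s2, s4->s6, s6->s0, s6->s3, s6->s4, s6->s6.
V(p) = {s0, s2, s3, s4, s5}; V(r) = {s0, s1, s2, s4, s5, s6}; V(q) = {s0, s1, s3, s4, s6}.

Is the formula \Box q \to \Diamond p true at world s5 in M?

No

At s5: \Box q is true, \Diamond p is false, so \Box q \to \Diamond p is false.
  At s5: no accessible worlds, so \Box q holds vacuously.
  At s5: no accessible worlds, so \Diamond p is false.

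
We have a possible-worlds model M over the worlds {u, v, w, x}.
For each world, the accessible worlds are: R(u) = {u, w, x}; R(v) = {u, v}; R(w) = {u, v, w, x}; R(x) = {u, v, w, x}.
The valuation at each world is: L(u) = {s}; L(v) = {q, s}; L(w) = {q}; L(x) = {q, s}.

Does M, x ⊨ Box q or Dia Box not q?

No

Recall that Box ψ holds at a world iff ψ holds at every accessible world, and Dia ψ holds iff ψ holds at some accessible world.
At x: Box q is false, Dia Box not q is false, so Box q or Dia Box not q is false.
  At x: Box q requires q at every successor {u, v, w, x}.
    q fails at u, so Box q is false at x.
  At x: Dia Box not q requires Box not q at some successor in {u, v, w, x}.
    At u: Box not q is false.
    At v: Box not q is false.
    At w: Box not q is false.
    At x: Box not q is false.
  So Dia Box not q is false at x.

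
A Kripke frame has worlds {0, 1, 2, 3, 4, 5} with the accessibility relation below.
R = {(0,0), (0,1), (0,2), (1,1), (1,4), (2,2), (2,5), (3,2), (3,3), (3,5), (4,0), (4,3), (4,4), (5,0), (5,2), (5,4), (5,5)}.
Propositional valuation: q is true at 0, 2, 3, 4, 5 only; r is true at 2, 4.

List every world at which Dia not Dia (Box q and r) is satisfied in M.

Recall that Box ψ holds at a world iff ψ holds at every accessible world, and Dia ψ holds iff ψ holds at some accessible world.
Let φ = Dia not Dia (Box q and r). Evaluate φ at each world:
  0 (successors {0, 1, 2}): φ is false.
  1 (successors {1, 4}): φ is false.
  2 (successors {2, 5}): φ is false.
  3 (successors {2, 3, 5}): φ is false.
  4 (successors {0, 3, 4}): φ is false.
  5 (successors {0, 2, 4, 5}): φ is false.
For instance, at 4:
  At 4: Dia not Dia (Box q and r) requires not Dia (Box q and r) at some successor in {0, 3, 4}.
    At 0: not Dia (Box q and r) is false.
    At 3: not Dia (Box q and r) is false.
    At 4: not Dia (Box q and r) is false.
  So Dia not Dia (Box q and r) is false at 4.
Satisfying worlds: none.

none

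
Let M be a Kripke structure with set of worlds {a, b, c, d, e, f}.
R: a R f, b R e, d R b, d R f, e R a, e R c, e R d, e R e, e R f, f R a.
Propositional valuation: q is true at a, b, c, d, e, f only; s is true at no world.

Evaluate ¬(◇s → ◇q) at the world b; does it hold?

At b: ◇s → ◇q is true, so ¬(◇s → ◇q) is false.
  At b: ◇s is false, ◇q is true, so ◇s → ◇q is true.
    At b: ◇s requires s at some successor in {e}.
      At e: s is false.
    So ◇s is false at b.
    At b: ◇q requires q at some successor in {e}.
      q holds at e, so ◇q is true at b.

No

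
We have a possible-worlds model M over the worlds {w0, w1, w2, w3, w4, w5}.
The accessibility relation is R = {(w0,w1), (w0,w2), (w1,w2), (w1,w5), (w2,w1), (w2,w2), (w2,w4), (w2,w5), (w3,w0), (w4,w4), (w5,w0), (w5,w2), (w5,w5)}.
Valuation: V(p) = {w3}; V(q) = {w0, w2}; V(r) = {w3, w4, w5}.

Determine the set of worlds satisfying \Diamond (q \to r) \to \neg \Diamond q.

w3, w4

Recall that \Diamond ψ holds at a world iff ψ holds at some accessible world.
Let φ = \Diamond (q \to r) \to \neg \Diamond q. Evaluate φ at each world:
  w0 (successors {w1, w2}): φ is false.
  w1 (successors {w2, w5}): φ is false.
  w2 (successors {w1, w2, w4, w5}): φ is false.
  w3 (successors {w0}): φ is true.
  w4 (successors {w4}): φ is true.
  w5 (successors {w0, w2, w5}): φ is false.
For instance, at w1:
  At w1: \Diamond (q \to r) is true, \neg \Diamond q is false, so \Diamond (q \to r) \to \neg \Diamond q is false.
    At w1: \Diamond (q \to r) requires q \to r at some successor in {w2, w5}.
      q \to r holds at w5, so \Diamond (q \to r) is true at w1.
    At w1: \Diamond q is true, so \neg \Diamond q is false.
      At w1: \Diamond q requires q at some successor in {w2, w5}.
        q holds at w2, so \Diamond q is true at w1.
Satisfying worlds: {w3, w4}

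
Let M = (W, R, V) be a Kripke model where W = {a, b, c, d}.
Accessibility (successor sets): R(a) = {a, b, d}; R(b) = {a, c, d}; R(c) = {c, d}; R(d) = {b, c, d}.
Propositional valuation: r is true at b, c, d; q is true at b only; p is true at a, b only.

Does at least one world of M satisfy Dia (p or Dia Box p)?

Yes

Let φ = Dia (p or Dia Box p). Evaluate φ at each world:
  a (successors {a, b, d}): φ is true.
  b (successors {a, c, d}): φ is true.
  c (successors {c, d}): φ is false.
  d (successors {b, c, d}): φ is true.
Detail at a (witness):
  At a: Dia (p or Dia Box p) requires p or Dia Box p at some successor in {a, b, d}.
    p or Dia Box p holds at a, so Dia (p or Dia Box p) is true at a.
      At a: p is true, Dia Box p is false, so p or Dia Box p is true.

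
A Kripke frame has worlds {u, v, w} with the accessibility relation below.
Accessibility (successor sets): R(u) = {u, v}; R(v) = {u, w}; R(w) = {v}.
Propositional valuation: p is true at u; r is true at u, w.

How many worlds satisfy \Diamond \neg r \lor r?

2

Let φ = \Diamond \neg r \lor r. Evaluate φ at each world:
  u (successors {u, v}): φ is true.
  v (successors {u, w}): φ is false.
  w (successors {v}): φ is true.
For instance, at w:
  At w: \Diamond \neg r is true, r is true, so \Diamond \neg r \lor r is true.
    At w: \Diamond \neg r requires \neg r at some successor in {v}.
      \neg r holds at v, so \Diamond \neg r is true at w.
Satisfying worlds: {u, w}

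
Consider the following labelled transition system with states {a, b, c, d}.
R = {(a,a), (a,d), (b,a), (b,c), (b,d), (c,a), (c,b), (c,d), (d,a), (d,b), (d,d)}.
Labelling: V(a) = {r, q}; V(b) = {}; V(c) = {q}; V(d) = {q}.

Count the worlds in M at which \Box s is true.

0

Recall that \Box ψ holds at a world iff ψ holds at every accessible world, and \Diamond ψ holds iff ψ holds at some accessible world.
Let φ = \Box s. Evaluate φ at each world:
  a (successors {a, d}): φ is false.
  b (successors {a, c, d}): φ is false.
  c (successors {a, b, d}): φ is false.
  d (successors {a, b, d}): φ is false.
For instance, at a:
  At a: \Box s requires s at every successor {a, d}.
    s fails at a, so \Box s is false at a.
Satisfying worlds: none.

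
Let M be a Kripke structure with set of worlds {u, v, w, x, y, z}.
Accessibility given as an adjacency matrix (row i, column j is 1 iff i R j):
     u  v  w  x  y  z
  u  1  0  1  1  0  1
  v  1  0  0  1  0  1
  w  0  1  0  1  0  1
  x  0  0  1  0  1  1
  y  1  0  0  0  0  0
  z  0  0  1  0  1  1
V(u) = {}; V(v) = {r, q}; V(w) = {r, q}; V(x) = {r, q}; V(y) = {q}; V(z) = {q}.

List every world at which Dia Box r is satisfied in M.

none

Let φ = Dia Box r. Evaluate φ at each world:
  u (successors {u, w, x, z}): φ is false.
  v (successors {u, x, z}): φ is false.
  w (successors {v, x, z}): φ is false.
  x (successors {w, y, z}): φ is false.
  y (successors {u}): φ is false.
  z (successors {w, y, z}): φ is false.
For instance, at z:
  At z: Dia Box r requires Box r at some successor in {w, y, z}.
    At w: Box r is false.
    At y: Box r is false.
    At z: Box r is false.
  So Dia Box r is false at z.
Satisfying worlds: none.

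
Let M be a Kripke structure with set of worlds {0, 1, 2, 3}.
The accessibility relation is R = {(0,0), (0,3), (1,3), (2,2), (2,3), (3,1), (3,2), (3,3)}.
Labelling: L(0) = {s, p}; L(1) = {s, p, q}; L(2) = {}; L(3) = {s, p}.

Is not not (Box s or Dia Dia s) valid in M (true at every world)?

Recall that Box ψ holds at a world iff ψ holds at every accessible world, and Dia ψ holds iff ψ holds at some accessible world.
Let φ = not not (Box s or Dia Dia s). Evaluate φ at each world:
  0 (successors {0, 3}): φ is true.
  1 (successors {3}): φ is true.
  2 (successors {2, 3}): φ is true.
  3 (successors {1, 2, 3}): φ is true.
For instance, at 1:
  At 1: not (Box s or Dia Dia s) is false, so not not (Box s or Dia Dia s) is true.
    At 1: Box s or Dia Dia s is true, so not (Box s or Dia Dia s) is false.
      At 1: Box s is true, Dia Dia s is true, so Box s or Dia Dia s is true.

Yes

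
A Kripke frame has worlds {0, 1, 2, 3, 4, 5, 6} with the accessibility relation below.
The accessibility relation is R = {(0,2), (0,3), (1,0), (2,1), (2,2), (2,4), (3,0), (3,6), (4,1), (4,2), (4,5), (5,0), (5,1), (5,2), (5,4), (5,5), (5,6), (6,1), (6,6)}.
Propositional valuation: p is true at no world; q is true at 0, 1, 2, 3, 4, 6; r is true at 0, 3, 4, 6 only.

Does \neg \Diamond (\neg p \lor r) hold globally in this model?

No

Recall that \Diamond ψ holds at a world iff ψ holds at some accessible world.
Let φ = \neg \Diamond (\neg p \lor r). Evaluate φ at each world:
  0 (successors {2, 3}): φ is false.
  1 (successors {0}): φ is false.
  2 (successors {1, 2, 4}): φ is false.
  3 (successors {0, 6}): φ is false.
  4 (successors {1, 2, 5}): φ is false.
  5 (successors {0, 1, 2, 4, 5, 6}): φ is false.
  6 (successors {1, 6}): φ is false.
Detail at 0 (counterexample):
  At 0: \Diamond (\neg p \lor r) is true, so \neg \Diamond (\neg p \lor r) is false.
    At 0: \Diamond (\neg p \lor r) requires \neg p \lor r at some successor in {2, 3}.
      \neg p \lor r holds at 2, so \Diamond (\neg p \lor r) is true at 0.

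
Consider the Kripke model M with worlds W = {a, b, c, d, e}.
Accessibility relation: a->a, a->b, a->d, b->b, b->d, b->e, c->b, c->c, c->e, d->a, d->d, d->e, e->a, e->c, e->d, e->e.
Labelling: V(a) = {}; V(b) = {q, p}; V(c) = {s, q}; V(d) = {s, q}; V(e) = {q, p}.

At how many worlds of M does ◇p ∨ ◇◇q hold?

5

Recall that ◇ψ holds at a world iff ψ holds at some accessible world.
Let φ = ◇p ∨ ◇◇q. Evaluate φ at each world:
  a (successors {a, b, d}): φ is true.
  b (successors {b, d, e}): φ is true.
  c (successors {b, c, e}): φ is true.
  d (successors {a, d, e}): φ is true.
  e (successors {a, c, d, e}): φ is true.
For instance, at d:
  At d: ◇p is true, ◇◇q is true, so ◇p ∨ ◇◇q is true.
    At d: ◇p requires p at some successor in {a, d, e}.
      p holds at e, so ◇p is true at d.
    At d: ◇◇q requires ◇q at some successor in {a, d, e}.
      ◇q holds at a, so ◇◇q is true at d.
Satisfying worlds: {a, b, c, d, e}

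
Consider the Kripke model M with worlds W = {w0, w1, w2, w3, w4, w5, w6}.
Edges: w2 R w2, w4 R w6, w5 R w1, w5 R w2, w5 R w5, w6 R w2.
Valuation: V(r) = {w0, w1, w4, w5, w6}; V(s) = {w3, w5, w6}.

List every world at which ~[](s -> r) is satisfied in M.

none

Recall that []ψ holds at a world iff ψ holds at every accessible world, and <>ψ holds iff ψ holds at some accessible world.
Let φ = ~[](s -> r). Evaluate φ at each world:
  w0 (successors ∅): φ is false.
  w1 (successors ∅): φ is false.
  w2 (successors {w2}): φ is false.
  w3 (successors ∅): φ is false.
  w4 (successors {w6}): φ is false.
  w5 (successors {w1, w2, w5}): φ is false.
  w6 (successors {w2}): φ is false.
For instance, at w5:
  At w5: [](s -> r) is true, so ~[](s -> r) is false.
    At w5: [](s -> r) requires s -> r at every successor {w1, w2, w5}.
      At w1: s -> r is true.
      At w2: s -> r is true.
      At w5: s -> r is true.
    So [](s -> r) is true at w5.
Satisfying worlds: none.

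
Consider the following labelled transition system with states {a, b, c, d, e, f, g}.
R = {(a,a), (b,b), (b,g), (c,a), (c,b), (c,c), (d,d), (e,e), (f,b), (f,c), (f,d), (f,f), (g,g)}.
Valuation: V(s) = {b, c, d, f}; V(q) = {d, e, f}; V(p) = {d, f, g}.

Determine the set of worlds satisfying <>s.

Let φ = <>s. Evaluate φ at each world:
  a (successors {a}): φ is false.
  b (successors {b, g}): φ is true.
  c (successors {a, b, c}): φ is true.
  d (successors {d}): φ is true.
  e (successors {e}): φ is false.
  f (successors {b, c, d, f}): φ is true.
  g (successors {g}): φ is false.
For instance, at g:
  At g: <>s requires s at some successor in {g}.
    At g: s is false.
  So <>s is false at g.
Satisfying worlds: {b, c, d, f}

b, c, d, f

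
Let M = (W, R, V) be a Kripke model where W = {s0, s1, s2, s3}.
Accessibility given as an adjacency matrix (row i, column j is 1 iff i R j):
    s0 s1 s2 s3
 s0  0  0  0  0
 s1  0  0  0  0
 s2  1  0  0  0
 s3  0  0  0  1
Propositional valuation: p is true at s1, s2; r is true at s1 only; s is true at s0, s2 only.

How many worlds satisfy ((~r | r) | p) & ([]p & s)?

Let φ = ((~r | r) | p) & ([]p & s). Evaluate φ at each world:
  s0 (successors ∅): φ is true.
  s1 (successors ∅): φ is false.
  s2 (successors {s0}): φ is false.
  s3 (successors {s3}): φ is false.
For instance, at s3:
  At s3: (~r | r) | p is true, []p & s is false, so ((~r | r) | p) & ([]p & s) is false.
    At s3: []p is false, s is false, so []p & s is false.
      At s3: []p requires p at every successor {s3}.
        p fails at s3, so []p is false at s3.
Satisfying worlds: {s0}

1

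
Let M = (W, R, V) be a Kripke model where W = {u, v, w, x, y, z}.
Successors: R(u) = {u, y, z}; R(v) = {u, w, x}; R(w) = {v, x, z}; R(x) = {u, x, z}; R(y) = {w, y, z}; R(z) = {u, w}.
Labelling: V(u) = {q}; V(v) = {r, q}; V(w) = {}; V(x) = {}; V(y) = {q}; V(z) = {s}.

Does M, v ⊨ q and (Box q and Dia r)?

At v: q is true, Box q and Dia r is false, so q and (Box q and Dia r) is false.
  At v: Box q is false, Dia r is false, so Box q and Dia r is false.
    At v: Box q requires q at every successor {u, w, x}.
      q fails at w, so Box q is false at v.
    At v: Dia r requires r at some successor in {u, w, x}.
      At u: r is false.
      At w: r is false.
      At x: r is false.
    So Dia r is false at v.

No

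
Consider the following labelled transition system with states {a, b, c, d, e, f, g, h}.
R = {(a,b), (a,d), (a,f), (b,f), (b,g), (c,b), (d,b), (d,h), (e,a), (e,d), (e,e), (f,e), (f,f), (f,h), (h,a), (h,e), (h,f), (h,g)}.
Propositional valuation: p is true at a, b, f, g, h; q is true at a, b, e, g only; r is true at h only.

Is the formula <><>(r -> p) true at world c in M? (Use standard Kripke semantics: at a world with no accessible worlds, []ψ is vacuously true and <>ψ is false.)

Recall that <>ψ holds at a world iff ψ holds at some accessible world.
At c: <><>(r -> p) requires <>(r -> p) at some successor in {b}.
  <>(r -> p) holds at b, so <><>(r -> p) is true at c.
    At b: <>(r -> p) requires r -> p at some successor in {f, g}.
      r -> p holds at f, so <>(r -> p) is true at b.

Yes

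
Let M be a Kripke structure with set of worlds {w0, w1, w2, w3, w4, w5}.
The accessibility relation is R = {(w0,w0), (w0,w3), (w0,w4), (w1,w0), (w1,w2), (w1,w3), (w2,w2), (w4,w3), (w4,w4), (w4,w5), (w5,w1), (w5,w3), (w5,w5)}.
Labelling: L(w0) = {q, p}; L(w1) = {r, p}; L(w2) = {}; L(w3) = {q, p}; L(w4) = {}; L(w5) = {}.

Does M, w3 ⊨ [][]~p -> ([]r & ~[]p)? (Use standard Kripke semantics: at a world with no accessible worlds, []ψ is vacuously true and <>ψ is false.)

At w3: [][]~p is true, []r & ~[]p is false, so [][]~p -> ([]r & ~[]p) is false.
  At w3: no accessible worlds, so [][]~p holds vacuously.
  At w3: []r is true, ~[]p is false, so []r & ~[]p is false.
    At w3: no accessible worlds, so []r holds vacuously.
    At w3: []p is true, so ~[]p is false.
      At w3: no accessible worlds, so []p holds vacuously.

No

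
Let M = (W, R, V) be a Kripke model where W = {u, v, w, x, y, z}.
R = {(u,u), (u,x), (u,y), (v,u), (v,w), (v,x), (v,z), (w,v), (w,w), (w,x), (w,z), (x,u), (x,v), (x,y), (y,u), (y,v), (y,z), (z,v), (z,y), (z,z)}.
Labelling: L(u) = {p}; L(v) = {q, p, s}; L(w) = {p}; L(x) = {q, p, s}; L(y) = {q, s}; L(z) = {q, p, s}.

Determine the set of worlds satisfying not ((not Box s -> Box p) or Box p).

u, x

Recall that Box ψ holds at a world iff ψ holds at every accessible world, and Dia ψ holds iff ψ holds at some accessible world.
Let φ = not ((not Box s -> Box p) or Box p). Evaluate φ at each world:
  u (successors {u, x, y}): φ is true.
  v (successors {u, w, x, z}): φ is false.
  w (successors {v, w, x, z}): φ is false.
  x (successors {u, v, y}): φ is true.
  y (successors {u, v, z}): φ is false.
  z (successors {v, y, z}): φ is false.
For instance, at y:
  At y: (not Box s -> Box p) or Box p is true, so not ((not Box s -> Box p) or Box p) is false.
    At y: not Box s -> Box p is true, Box p is true, so (not Box s -> Box p) or Box p is true.
      At y: not Box s is true, Box p is true, so not Box s -> Box p is true.
      At y: Box p requires p at every successor {u, v, z}.
        At u: p is true.
        At v: p is true.
        At z: p is true.
      So Box p is true at y.
Satisfying worlds: {u, x}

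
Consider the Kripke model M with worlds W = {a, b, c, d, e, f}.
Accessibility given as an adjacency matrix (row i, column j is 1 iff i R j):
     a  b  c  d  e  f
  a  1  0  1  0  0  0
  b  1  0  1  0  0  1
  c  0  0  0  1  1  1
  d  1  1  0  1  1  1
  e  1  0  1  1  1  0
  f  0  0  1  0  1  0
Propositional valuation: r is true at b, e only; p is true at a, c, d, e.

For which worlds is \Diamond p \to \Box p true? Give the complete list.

a, e, f

Let φ = \Diamond p \to \Box p. Evaluate φ at each world:
  a (successors {a, c}): φ is true.
  b (successors {a, c, f}): φ is false.
  c (successors {d, e, f}): φ is false.
  d (successors {a, b, d, e, f}): φ is false.
  e (successors {a, c, d, e}): φ is true.
  f (successors {c, e}): φ is true.
For instance, at c:
  At c: \Diamond p is true, \Box p is false, so \Diamond p \to \Box p is false.
    At c: \Diamond p requires p at some successor in {d, e, f}.
      p holds at d, so \Diamond p is true at c.
    At c: \Box p requires p at every successor {d, e, f}.
      p fails at f, so \Box p is false at c.
Satisfying worlds: {a, e, f}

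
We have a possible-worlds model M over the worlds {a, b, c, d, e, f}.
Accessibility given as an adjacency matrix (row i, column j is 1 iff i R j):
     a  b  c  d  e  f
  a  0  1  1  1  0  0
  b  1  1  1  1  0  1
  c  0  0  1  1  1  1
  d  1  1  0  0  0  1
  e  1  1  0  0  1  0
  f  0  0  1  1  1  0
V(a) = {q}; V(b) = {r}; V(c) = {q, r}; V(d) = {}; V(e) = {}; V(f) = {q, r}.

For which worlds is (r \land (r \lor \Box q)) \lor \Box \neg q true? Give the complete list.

Let φ = (r \land (r \lor \Box q)) \lor \Box \neg q. Evaluate φ at each world:
  a (successors {b, c, d}): φ is false.
  b (successors {a, b, c, d, f}): φ is true.
  c (successors {c, d, e, f}): φ is true.
  d (successors {a, b, f}): φ is false.
  e (successors {a, b, e}): φ is false.
  f (successors {c, d, e}): φ is true.
For instance, at c:
  At c: r \land (r \lor \Box q) is true, \Box \neg q is false, so (r \land (r \lor \Box q)) \lor \Box \neg q is true.
    At c: r is true, r \lor \Box q is true, so r \land (r \lor \Box q) is true.
      At c: r is true, \Box q is false, so r \lor \Box q is true.
    At c: \Box \neg q requires \neg q at every successor {c, d, e, f}.
      \neg q fails at c, so \Box \neg q is false at c.
Satisfying worlds: {b, c, f}

b, c, f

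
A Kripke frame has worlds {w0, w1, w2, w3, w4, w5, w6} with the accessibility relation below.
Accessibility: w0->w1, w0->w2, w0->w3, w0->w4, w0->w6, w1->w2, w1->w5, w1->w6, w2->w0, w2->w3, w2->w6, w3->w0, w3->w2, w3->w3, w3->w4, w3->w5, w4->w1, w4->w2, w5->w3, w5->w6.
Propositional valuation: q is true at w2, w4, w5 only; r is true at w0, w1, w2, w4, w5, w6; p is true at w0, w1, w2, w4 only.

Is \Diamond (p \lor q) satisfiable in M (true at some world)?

Recall that \Diamond ψ holds at a world iff ψ holds at some accessible world.
Let φ = \Diamond (p \lor q). Evaluate φ at each world:
  w0 (successors {w1, w2, w3, w4, w6}): φ is true.
  w1 (successors {w2, w5, w6}): φ is true.
  w2 (successors {w0, w3, w6}): φ is true.
  w3 (successors {w0, w2, w3, w4, w5}): φ is true.
  w4 (successors {w1, w2}): φ is true.
  w5 (successors {w3, w6}): φ is false.
  w6 (successors ∅): φ is false.
Detail at w0 (witness):
  At w0: \Diamond (p \lor q) requires p \lor q at some successor in {w1, w2, w3, w4, w6}.
    p \lor q holds at w1, so \Diamond (p \lor q) is true at w0.

Yes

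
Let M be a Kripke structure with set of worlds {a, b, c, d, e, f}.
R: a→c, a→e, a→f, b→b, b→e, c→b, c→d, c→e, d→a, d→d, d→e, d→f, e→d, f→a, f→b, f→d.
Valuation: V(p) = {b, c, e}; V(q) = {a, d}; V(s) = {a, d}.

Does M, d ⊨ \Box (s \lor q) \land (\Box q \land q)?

Recall that \Box ψ holds at a world iff ψ holds at every accessible world, and \Diamond ψ holds iff ψ holds at some accessible world.
At d: \Box (s \lor q) is false, \Box q \land q is false, so \Box (s \lor q) \land (\Box q \land q) is false.
  At d: \Box (s \lor q) requires s \lor q at every successor {a, d, e, f}.
    s \lor q fails at e, so \Box (s \lor q) is false at d.
  At d: \Box q is false, q is true, so \Box q \land q is false.
    At d: \Box q requires q at every successor {a, d, e, f}.
      q fails at e, so \Box q is false at d.

No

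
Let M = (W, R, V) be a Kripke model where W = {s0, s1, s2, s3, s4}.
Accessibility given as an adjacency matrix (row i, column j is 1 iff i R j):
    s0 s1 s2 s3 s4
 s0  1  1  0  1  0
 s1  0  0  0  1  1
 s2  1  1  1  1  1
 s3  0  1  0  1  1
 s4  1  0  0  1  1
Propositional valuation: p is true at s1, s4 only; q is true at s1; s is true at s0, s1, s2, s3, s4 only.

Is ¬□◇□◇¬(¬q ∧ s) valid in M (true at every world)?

Yes

Let φ = ¬□◇□◇¬(¬q ∧ s). Evaluate φ at each world:
  s0 (successors {s0, s1, s3}): φ is true.
  s1 (successors {s3, s4}): φ is true.
  s2 (successors {s0, s1, s2, s3, s4}): φ is true.
  s3 (successors {s1, s3, s4}): φ is true.
  s4 (successors {s0, s3, s4}): φ is true.
For instance, at s3:
  At s3: □◇□◇¬(¬q ∧ s) is false, so ¬□◇□◇¬(¬q ∧ s) is true.
    At s3: □◇□◇¬(¬q ∧ s) requires ◇□◇¬(¬q ∧ s) at every successor {s1, s3, s4}.
      ◇□◇¬(¬q ∧ s) fails at s1, so □◇□◇¬(¬q ∧ s) is false at s3.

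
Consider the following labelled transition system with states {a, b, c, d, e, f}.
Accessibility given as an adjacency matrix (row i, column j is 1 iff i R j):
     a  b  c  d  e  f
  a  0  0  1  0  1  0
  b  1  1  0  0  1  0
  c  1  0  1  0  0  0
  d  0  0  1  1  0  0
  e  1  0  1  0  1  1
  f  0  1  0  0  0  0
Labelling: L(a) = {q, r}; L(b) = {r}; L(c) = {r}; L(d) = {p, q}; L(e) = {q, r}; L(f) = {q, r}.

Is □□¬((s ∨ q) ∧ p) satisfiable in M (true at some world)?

Yes

Recall that □ψ holds at a world iff ψ holds at every accessible world, and ◇ψ holds iff ψ holds at some accessible world.
Let φ = □□¬((s ∨ q) ∧ p). Evaluate φ at each world:
  a (successors {c, e}): φ is true.
  b (successors {a, b, e}): φ is true.
  c (successors {a, c}): φ is true.
  d (successors {c, d}): φ is false.
  e (successors {a, c, e, f}): φ is true.
  f (successors {b}): φ is true.
Detail at a (witness):
  At a: □□¬((s ∨ q) ∧ p) requires □¬((s ∨ q) ∧ p) at every successor {c, e}.
      At c: □¬((s ∨ q) ∧ p) requires ¬((s ∨ q) ∧ p) at every successor {a, c}.
        At a: ¬((s ∨ q) ∧ p) is true.
        At c: ¬((s ∨ q) ∧ p) is true.
      So □¬((s ∨ q) ∧ p) is true at c.
      At e: □¬((s ∨ q) ∧ p) requires ¬((s ∨ q) ∧ p) at every successor {a, c, e, f}.
        At a: ¬((s ∨ q) ∧ p) is true.
        At c: ¬((s ∨ q) ∧ p) is true.
        At e: ¬((s ∨ q) ∧ p) is true.
        At f: ¬((s ∨ q) ∧ p) is true.
      So □¬((s ∨ q) ∧ p) is true at e.
  So □□¬((s ∨ q) ∧ p) is true at a.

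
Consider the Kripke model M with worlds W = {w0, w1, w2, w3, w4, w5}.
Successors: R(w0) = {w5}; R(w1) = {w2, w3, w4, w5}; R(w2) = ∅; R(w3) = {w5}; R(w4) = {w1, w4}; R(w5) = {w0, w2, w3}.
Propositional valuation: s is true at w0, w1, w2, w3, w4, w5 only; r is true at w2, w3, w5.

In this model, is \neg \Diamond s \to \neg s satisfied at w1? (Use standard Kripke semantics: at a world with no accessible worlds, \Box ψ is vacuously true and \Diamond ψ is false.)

At w1: \neg \Diamond s is false, \neg s is false, so \neg \Diamond s \to \neg s is true.
  At w1: \Diamond s is true, so \neg \Diamond s is false.
    At w1: \Diamond s requires s at some successor in {w2, w3, w4, w5}.
      s holds at w2, so \Diamond s is true at w1.

Yes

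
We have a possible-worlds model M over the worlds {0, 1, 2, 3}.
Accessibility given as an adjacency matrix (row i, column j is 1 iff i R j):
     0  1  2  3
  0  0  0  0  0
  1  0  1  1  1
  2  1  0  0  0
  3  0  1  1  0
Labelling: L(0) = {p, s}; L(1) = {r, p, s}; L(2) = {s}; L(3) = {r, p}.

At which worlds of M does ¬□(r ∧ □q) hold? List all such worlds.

1, 2, 3

Let φ = ¬□(r ∧ □q). Evaluate φ at each world:
  0 (successors ∅): φ is false.
  1 (successors {1, 2, 3}): φ is true.
  2 (successors {0}): φ is true.
  3 (successors {1, 2}): φ is true.
For instance, at 1:
  At 1: □(r ∧ □q) is false, so ¬□(r ∧ □q) is true.
    At 1: □(r ∧ □q) requires r ∧ □q at every successor {1, 2, 3}.
      r ∧ □q fails at 1, so □(r ∧ □q) is false at 1.
Satisfying worlds: {1, 2, 3}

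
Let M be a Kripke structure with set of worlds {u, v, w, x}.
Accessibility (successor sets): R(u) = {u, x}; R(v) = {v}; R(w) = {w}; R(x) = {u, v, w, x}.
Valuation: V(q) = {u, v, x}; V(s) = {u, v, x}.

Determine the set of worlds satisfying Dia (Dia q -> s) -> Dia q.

u, v, x

Let φ = Dia (Dia q -> s) -> Dia q. Evaluate φ at each world:
  u (successors {u, x}): φ is true.
  v (successors {v}): φ is true.
  w (successors {w}): φ is false.
  x (successors {u, v, w, x}): φ is true.
For instance, at x:
  At x: Dia (Dia q -> s) is true, Dia q is true, so Dia (Dia q -> s) -> Dia q is true.
    At x: Dia (Dia q -> s) requires Dia q -> s at some successor in {u, v, w, x}.
      Dia q -> s holds at u, so Dia (Dia q -> s) is true at x.
    At x: Dia q requires q at some successor in {u, v, w, x}.
      q holds at u, so Dia q is true at x.
Satisfying worlds: {u, v, x}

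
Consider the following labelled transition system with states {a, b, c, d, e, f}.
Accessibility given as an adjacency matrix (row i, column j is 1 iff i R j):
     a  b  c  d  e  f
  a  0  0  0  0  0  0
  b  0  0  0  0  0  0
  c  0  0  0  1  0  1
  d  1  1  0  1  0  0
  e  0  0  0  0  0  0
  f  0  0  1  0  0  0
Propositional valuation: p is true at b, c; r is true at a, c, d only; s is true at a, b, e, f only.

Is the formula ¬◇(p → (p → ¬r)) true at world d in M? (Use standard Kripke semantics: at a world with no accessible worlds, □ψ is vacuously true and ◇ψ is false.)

Recall that ◇ψ holds at a world iff ψ holds at some accessible world.
At d: ◇(p → (p → ¬r)) is true, so ¬◇(p → (p → ¬r)) is false.
  At d: ◇(p → (p → ¬r)) requires p → (p → ¬r) at some successor in {a, b, d}.
    p → (p → ¬r) holds at a, so ◇(p → (p → ¬r)) is true at d.

No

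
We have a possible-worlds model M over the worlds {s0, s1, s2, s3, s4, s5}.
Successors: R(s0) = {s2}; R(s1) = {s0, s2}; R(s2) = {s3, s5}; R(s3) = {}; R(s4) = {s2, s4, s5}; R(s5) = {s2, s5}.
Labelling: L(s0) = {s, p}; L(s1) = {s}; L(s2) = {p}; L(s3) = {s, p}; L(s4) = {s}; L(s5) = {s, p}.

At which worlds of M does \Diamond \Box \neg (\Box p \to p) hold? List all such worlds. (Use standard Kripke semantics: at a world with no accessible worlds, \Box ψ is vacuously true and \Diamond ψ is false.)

s2

Let φ = \Diamond \Box \neg (\Box p \to p). Evaluate φ at each world:
  s0 (successors {s2}): φ is false.
  s1 (successors {s0, s2}): φ is false.
  s2 (successors {s3, s5}): φ is true.
  s3 (successors ∅): φ is false.
  s4 (successors {s2, s4, s5}): φ is false.
  s5 (successors {s2, s5}): φ is false.
For instance, at s5:
  At s5: \Diamond \Box \neg (\Box p \to p) requires \Box \neg (\Box p \to p) at some successor in {s2, s5}.
    At s2: \Box \neg (\Box p \to p) is false.
    At s5: \Box \neg (\Box p \to p) is false.
  So \Diamond \Box \neg (\Box p \to p) is false at s5.
Satisfying worlds: {s2}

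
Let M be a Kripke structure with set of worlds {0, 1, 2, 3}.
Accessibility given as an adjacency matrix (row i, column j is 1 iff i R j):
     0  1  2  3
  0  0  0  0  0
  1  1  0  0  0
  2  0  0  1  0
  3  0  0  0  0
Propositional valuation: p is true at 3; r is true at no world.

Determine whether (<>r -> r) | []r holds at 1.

At 1: <>r -> r is true, []r is false, so (<>r -> r) | []r is true.
  At 1: <>r is false, r is false, so <>r -> r is true.
    At 1: <>r requires r at some successor in {0}.
      At 0: r is false.
    So <>r is false at 1.
  At 1: []r requires r at every successor {0}.
    r fails at 0, so []r is false at 1.

Yes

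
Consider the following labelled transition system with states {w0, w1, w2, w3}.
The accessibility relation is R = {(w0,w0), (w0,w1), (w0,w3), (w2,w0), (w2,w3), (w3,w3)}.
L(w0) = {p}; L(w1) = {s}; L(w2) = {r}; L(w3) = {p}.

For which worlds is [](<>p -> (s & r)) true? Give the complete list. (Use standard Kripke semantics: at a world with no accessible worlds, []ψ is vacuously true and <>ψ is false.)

w1

Recall that []ψ holds at a world iff ψ holds at every accessible world, and <>ψ holds iff ψ holds at some accessible world.
Let φ = [](<>p -> (s & r)). Evaluate φ at each world:
  w0 (successors {w0, w1, w3}): φ is false.
  w1 (successors ∅): φ is true.
  w2 (successors {w0, w3}): φ is false.
  w3 (successors {w3}): φ is false.
For instance, at w0:
  At w0: [](<>p -> (s & r)) requires <>p -> (s & r) at every successor {w0, w1, w3}.
    <>p -> (s & r) fails at w0, so [](<>p -> (s & r)) is false at w0.
      At w0: <>p is true, s & r is false, so <>p -> (s & r) is false.
Satisfying worlds: {w1}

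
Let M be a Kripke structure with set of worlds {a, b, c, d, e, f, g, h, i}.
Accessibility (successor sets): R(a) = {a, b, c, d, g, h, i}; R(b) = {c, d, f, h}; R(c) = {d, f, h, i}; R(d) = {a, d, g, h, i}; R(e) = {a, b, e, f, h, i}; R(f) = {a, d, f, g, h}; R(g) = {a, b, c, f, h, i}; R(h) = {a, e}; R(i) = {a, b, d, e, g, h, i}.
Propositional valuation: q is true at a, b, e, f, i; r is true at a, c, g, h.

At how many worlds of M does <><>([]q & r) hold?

Let φ = <><>([]q & r). Evaluate φ at each world:
  a (successors {a, b, c, d, g, h, i}): φ is true.
  b (successors {c, d, f, h}): φ is true.
  c (successors {d, f, h, i}): φ is true.
  d (successors {a, d, g, h, i}): φ is true.
  e (successors {a, b, e, f, h, i}): φ is true.
  f (successors {a, d, f, g, h}): φ is true.
  g (successors {a, b, c, f, h, i}): φ is true.
  h (successors {a, e}): φ is true.
  i (successors {a, b, d, e, g, h, i}): φ is true.
For instance, at h:
  At h: <><>([]q & r) requires <>([]q & r) at some successor in {a, e}.
    <>([]q & r) holds at a, so <><>([]q & r) is true at h.
      At a: <>([]q & r) requires []q & r at some successor in {a, b, c, d, g, h, i}.
        []q & r holds at h, so <>([]q & r) is true at a.
Satisfying worlds: {a, b, c, d, e, f, g, h, i}

9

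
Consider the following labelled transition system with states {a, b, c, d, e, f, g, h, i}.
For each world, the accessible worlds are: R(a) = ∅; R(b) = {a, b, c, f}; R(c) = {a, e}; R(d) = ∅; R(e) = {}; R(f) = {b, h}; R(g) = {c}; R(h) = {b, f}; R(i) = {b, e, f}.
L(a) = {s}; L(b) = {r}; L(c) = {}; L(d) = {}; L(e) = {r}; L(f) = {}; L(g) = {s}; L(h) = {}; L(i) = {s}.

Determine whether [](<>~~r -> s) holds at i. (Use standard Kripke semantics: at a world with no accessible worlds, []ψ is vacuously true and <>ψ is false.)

No

At i: [](<>~~r -> s) requires <>~~r -> s at every successor {b, e, f}.
  <>~~r -> s fails at b, so [](<>~~r -> s) is false at i.
    At b: <>~~r is true, s is false, so <>~~r -> s is false.
      At b: <>~~r requires ~~r at some successor in {a, b, c, f}.
        ~~r holds at b, so <>~~r is true at b.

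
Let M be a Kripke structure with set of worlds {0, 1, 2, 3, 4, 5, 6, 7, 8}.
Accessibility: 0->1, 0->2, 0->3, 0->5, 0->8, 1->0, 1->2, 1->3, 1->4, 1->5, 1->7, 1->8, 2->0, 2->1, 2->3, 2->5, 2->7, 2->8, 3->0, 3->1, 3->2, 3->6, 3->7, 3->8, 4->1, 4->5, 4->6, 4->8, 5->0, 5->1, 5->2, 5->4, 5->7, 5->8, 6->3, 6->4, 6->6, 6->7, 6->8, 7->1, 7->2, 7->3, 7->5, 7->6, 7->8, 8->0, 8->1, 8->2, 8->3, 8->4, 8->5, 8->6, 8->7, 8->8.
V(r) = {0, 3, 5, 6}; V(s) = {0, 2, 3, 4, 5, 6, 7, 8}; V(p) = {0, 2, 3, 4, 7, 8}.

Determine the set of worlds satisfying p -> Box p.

1, 5, 6

Recall that Box ψ holds at a world iff ψ holds at every accessible world, and Dia ψ holds iff ψ holds at some accessible world.
Let φ = p -> Box p. Evaluate φ at each world:
  0 (successors {1, 2, 3, 5, 8}): φ is false.
  1 (successors {0, 2, 3, 4, 5, 7, 8}): φ is true.
  2 (successors {0, 1, 3, 5, 7, 8}): φ is false.
  3 (successors {0, 1, 2, 6, 7, 8}): φ is false.
  4 (successors {1, 5, 6, 8}): φ is false.
  5 (successors {0, 1, 2, 4, 7, 8}): φ is true.
  6 (successors {3, 4, 6, 7, 8}): φ is true.
  7 (successors {1, 2, 3, 5, 6, 8}): φ is false.
  8 (successors {0, 1, 2, 3, 4, 5, 6, 7, 8}): φ is false.
For instance, at 5:
  At 5: p is false, Box p is false, so p -> Box p is true.
    At 5: Box p requires p at every successor {0, 1, 2, 4, 7, 8}.
      p fails at 1, so Box p is false at 5.
Satisfying worlds: {1, 5, 6}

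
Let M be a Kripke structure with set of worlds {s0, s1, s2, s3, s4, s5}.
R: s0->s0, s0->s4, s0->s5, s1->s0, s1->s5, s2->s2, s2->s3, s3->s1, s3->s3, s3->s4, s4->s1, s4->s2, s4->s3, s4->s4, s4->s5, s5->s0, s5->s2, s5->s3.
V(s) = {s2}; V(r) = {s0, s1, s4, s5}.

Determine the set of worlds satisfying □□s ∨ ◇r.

Let φ = □□s ∨ ◇r. Evaluate φ at each world:
  s0 (successors {s0, s4, s5}): φ is true.
  s1 (successors {s0, s5}): φ is true.
  s2 (successors {s2, s3}): φ is false.
  s3 (successors {s1, s3, s4}): φ is true.
  s4 (successors {s1, s2, s3, s4, s5}): φ is true.
  s5 (successors {s0, s2, s3}): φ is true.
For instance, at s1:
  At s1: □□s is false, ◇r is true, so □□s ∨ ◇r is true.
    At s1: □□s requires □s at every successor {s0, s5}.
      □s fails at s0, so □□s is false at s1.
    At s1: ◇r requires r at some successor in {s0, s5}.
      r holds at s0, so ◇r is true at s1.
Satisfying worlds: {s0, s1, s3, s4, s5}

s0, s1, s3, s4, s5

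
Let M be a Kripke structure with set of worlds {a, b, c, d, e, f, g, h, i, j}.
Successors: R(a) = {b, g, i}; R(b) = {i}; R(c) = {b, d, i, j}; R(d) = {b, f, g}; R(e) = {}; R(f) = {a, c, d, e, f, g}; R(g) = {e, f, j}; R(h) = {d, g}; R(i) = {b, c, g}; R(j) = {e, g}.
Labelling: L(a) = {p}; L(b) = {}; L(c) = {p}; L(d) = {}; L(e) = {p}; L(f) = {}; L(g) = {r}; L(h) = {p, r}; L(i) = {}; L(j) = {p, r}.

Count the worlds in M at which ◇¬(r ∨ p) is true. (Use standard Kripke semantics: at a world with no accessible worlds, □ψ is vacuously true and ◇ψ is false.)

8

Let φ = ◇¬(r ∨ p). Evaluate φ at each world:
  a (successors {b, g, i}): φ is true.
  b (successors {i}): φ is true.
  c (successors {b, d, i, j}): φ is true.
  d (successors {b, f, g}): φ is true.
  e (successors ∅): φ is false.
  f (successors {a, c, d, e, f, g}): φ is true.
  g (successors {e, f, j}): φ is true.
  h (successors {d, g}): φ is true.
  i (successors {b, c, g}): φ is true.
  j (successors {e, g}): φ is false.
For instance, at g:
  At g: ◇¬(r ∨ p) requires ¬(r ∨ p) at some successor in {e, f, j}.
    ¬(r ∨ p) holds at f, so ◇¬(r ∨ p) is true at g.
Satisfying worlds: {a, b, c, d, f, g, h, i}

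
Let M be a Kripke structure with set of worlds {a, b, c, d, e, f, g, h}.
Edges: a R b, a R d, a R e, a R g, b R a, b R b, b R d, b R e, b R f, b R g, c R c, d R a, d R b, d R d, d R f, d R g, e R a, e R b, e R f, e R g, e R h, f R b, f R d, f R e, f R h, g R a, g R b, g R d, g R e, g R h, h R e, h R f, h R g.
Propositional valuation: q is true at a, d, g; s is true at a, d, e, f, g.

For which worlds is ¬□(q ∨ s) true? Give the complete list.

Let φ = ¬□(q ∨ s). Evaluate φ at each world:
  a (successors {b, d, e, g}): φ is true.
  b (successors {a, b, d, e, f, g}): φ is true.
  c (successors {c}): φ is true.
  d (successors {a, b, d, f, g}): φ is true.
  e (successors {a, b, f, g, h}): φ is true.
  f (successors {b, d, e, h}): φ is true.
  g (successors {a, b, d, e, h}): φ is true.
  h (successors {e, f, g}): φ is false.
For instance, at c:
  At c: □(q ∨ s) is false, so ¬□(q ∨ s) is true.
    At c: □(q ∨ s) requires q ∨ s at every successor {c}.
      q ∨ s fails at c, so □(q ∨ s) is false at c.
Satisfying worlds: {a, b, c, d, e, f, g}

a, b, c, d, e, f, g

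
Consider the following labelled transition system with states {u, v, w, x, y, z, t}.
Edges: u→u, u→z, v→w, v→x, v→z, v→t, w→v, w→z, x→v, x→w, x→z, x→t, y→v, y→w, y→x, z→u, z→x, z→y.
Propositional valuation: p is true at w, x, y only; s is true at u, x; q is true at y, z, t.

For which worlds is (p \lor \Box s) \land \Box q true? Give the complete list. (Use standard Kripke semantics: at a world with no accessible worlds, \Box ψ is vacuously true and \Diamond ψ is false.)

t

Let φ = (p \lor \Box s) \land \Box q. Evaluate φ at each world:
  u (successors {u, z}): φ is false.
  v (successors {w, x, z, t}): φ is false.
  w (successors {v, z}): φ is false.
  x (successors {v, w, z, t}): φ is false.
  y (successors {v, w, x}): φ is false.
  z (successors {u, x, y}): φ is false.
  t (successors ∅): φ is true.
For instance, at v:
  At v: p \lor \Box s is false, \Box q is false, so (p \lor \Box s) \land \Box q is false.
    At v: p is false, \Box s is false, so p \lor \Box s is false.
      At v: \Box s requires s at every successor {w, x, z, t}.
        s fails at w, so \Box s is false at v.
    At v: \Box q requires q at every successor {w, x, z, t}.
      q fails at w, so \Box q is false at v.
Satisfying worlds: {t}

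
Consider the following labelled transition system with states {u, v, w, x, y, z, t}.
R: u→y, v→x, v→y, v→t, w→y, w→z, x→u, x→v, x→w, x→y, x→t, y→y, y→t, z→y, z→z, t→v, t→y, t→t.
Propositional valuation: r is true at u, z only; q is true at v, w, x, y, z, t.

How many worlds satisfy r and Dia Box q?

2

Let φ = r and Dia Box q. Evaluate φ at each world:
  u (successors {y}): φ is true.
  v (successors {x, y, t}): φ is false.
  w (successors {y, z}): φ is false.
  x (successors {u, v, w, y, t}): φ is false.
  y (successors {y, t}): φ is false.
  z (successors {y, z}): φ is true.
  t (successors {v, y, t}): φ is false.
For instance, at z:
  At z: r is true, Dia Box q is true, so r and Dia Box q is true.
    At z: Dia Box q requires Box q at some successor in {y, z}.
      Box q holds at y, so Dia Box q is true at z.
Satisfying worlds: {u, z}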